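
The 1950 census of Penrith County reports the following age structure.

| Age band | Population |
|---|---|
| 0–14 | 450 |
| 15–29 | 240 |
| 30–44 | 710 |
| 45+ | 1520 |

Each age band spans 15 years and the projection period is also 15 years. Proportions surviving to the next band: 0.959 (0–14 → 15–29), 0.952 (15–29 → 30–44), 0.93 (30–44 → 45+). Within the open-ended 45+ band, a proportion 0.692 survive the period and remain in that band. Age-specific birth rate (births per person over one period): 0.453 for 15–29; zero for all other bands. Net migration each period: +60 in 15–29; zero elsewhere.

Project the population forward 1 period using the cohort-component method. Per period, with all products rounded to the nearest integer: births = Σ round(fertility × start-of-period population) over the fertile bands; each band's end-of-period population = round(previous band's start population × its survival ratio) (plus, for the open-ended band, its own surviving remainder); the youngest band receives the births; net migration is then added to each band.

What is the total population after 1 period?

Numbering the bands 1..4 from youngest to oldest:
After projecting period 1:
Births: 240 × 0.453 = 109
Band 2: 450 × 0.959 = 432
Band 3: 240 × 0.952 = 228
Band 4: 710 × 0.93 + 1520 × 0.692 = 660 + 1052 = 1712
Net migration: Band 2 + 60 → 492
Population now: 0–14=109, 15–29=492, 30–44=228, 45+=1712
Total after period 1: 109 + 492 + 228 + 1712 = 2541

2541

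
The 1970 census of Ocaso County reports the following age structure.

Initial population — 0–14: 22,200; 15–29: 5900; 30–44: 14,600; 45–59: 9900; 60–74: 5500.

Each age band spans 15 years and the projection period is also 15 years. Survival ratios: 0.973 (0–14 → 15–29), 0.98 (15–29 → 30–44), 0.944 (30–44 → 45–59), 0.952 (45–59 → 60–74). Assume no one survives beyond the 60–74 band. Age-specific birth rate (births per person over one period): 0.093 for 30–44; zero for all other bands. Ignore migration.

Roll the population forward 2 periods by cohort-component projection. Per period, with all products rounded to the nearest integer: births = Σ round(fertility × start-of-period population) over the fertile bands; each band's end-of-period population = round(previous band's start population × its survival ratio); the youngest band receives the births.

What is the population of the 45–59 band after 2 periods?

Period 1:
Births: 14600 × 0.093 = 1358
15–29: 22200 × 0.973 = 21601
30–44: 5900 × 0.98 = 5782
45–59: 14600 × 0.944 = 13782
60–74: 9900 × 0.952 = 9425
End of period: [1358, 21601, 5782, 13782, 9425]
Period 2:
Births: 5782 × 0.093 = 538
15–29: 1358 × 0.973 = 1321
30–44: 21601 × 0.98 = 21169
45–59: 5782 × 0.944 = 5458
60–74: 13782 × 0.952 = 13120
End of period: [538, 1321, 21169, 5458, 13120]

5458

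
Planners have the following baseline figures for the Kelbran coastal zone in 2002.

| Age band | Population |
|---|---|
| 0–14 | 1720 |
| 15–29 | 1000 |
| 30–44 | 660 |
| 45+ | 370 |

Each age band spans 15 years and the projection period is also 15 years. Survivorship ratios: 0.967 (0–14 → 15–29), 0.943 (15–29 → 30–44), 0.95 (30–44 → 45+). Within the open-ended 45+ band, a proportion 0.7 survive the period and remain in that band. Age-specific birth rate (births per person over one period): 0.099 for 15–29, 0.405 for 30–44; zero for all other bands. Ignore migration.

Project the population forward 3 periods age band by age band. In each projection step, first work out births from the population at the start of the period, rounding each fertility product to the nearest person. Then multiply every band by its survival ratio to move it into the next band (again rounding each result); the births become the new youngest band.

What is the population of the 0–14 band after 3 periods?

[period 1]
Births: 1000 × 0.099 = 99 ; 660 × 0.405 = 267 → total 366
15–29: 1720 × 0.967 = 1663
30–44: 1000 × 0.943 = 943
45+: 660 × 0.95 + 370 × 0.7 = 627 + 259 = 886
Giving 366 / 1663 / 943 / 886.
[period 2]
Births: 1663 × 0.099 = 165 ; 943 × 0.405 = 382 → total 547
15–29: 366 × 0.967 = 354
30–44: 1663 × 0.943 = 1568
45+: 943 × 0.95 + 886 × 0.7 = 896 + 620 = 1516
Giving 547 / 354 / 1568 / 1516.
[period 3]
Births: 354 × 0.099 = 35 ; 1568 × 0.405 = 635 → total 670
15–29: 547 × 0.967 = 529
30–44: 354 × 0.943 = 334
45+: 1568 × 0.95 + 1516 × 0.7 = 1490 + 1061 = 2551
Giving 670 / 529 / 334 / 2551.

670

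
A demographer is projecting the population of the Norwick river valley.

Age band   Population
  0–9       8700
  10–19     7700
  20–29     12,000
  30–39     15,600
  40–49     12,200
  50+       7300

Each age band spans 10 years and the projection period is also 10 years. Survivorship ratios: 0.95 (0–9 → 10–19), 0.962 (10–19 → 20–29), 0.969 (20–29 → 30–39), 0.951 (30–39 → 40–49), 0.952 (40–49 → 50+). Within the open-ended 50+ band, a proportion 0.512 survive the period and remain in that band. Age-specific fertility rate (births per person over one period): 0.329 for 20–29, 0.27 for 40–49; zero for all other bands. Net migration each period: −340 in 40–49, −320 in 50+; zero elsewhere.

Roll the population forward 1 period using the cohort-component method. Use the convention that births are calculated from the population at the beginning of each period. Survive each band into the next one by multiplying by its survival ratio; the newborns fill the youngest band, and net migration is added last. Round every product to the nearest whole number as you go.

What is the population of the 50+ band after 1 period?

15032

(Bands numbered youngest = 1 to oldest = 6.)
[period 1]
Births: 12000 × 0.329 = 3948  |  12200 × 0.27 = 3294 → 7242
Band 2: 8700 × 0.95 = 8265
Band 3: 7700 × 0.962 = 7407
Band 4: 12000 × 0.969 = 11628
Band 5: 15600 × 0.951 = 14836
Band 6: 12200 × 0.952 + 7300 × 0.512 = 11614 + 3738 = 15352
Net migration: Band 5 − 340 → 14496; Band 6 − 320 → 15032
End of period: [7242, 8265, 7407, 11628, 14496, 15032]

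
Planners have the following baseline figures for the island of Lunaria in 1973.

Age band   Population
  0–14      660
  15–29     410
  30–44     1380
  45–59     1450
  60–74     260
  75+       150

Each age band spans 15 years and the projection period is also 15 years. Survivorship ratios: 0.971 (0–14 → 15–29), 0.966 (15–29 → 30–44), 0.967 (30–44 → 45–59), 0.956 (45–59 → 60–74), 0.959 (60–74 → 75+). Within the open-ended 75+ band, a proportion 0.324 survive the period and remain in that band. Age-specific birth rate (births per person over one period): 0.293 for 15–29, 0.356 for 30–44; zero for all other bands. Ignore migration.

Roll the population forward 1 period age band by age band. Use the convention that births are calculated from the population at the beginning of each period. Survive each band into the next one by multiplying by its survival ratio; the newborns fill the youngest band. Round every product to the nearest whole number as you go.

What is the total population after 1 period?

Period 1.
Births: 410 × 0.293 = 120  |  1380 × 0.356 = 491 → total 611
15–29: 660 × 0.971 = 641
30–44: 410 × 0.966 = 396
45–59: 1380 × 0.967 = 1334
60–74: 1450 × 0.956 = 1386
75+: 260 × 0.959 + 150 × 0.324 = 249 + 49 = 298
Giving 611 / 641 / 396 / 1334 / 1386 / 298.
Total after period 1: 611 + 641 + 396 + 1334 + 1386 + 298 = 4666

4666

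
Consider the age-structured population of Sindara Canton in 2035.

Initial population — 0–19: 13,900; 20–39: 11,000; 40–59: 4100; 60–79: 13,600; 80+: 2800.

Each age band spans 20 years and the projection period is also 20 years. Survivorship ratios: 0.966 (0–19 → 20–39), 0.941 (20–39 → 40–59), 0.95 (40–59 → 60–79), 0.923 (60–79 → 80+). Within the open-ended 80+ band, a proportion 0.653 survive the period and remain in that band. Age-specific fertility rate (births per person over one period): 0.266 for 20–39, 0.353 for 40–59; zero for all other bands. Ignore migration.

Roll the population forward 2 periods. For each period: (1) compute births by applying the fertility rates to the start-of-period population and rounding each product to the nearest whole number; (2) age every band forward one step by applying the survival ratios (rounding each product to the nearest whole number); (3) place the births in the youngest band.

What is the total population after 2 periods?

(Groups numbered youngest = 1 to oldest = 5.)
[period 1]
Births: 11000 × 0.266 = 2926  |  4100 × 0.353 = 1447 — total 4373
Group 2: 13900 × 0.966 = 13427
Group 3: 11000 × 0.941 = 10351
Group 4: 4100 × 0.95 = 3895
Group 5: 13600 × 0.923 + 2800 × 0.653 = 12553 + 1828 = 14381
End of period: [4373, 13427, 10351, 3895, 14381]
[period 2]
Births: 13427 × 0.266 = 3572  |  10351 × 0.353 = 3654 — total 7226
Group 2: 4373 × 0.966 = 4224
Group 3: 13427 × 0.941 = 12635
Group 4: 10351 × 0.95 = 9833
Group 5: 3895 × 0.923 + 14381 × 0.653 = 3595 + 9391 = 12986
End of period: [7226, 4224, 12635, 9833, 12986]
Total after period 2: 7226 + 4224 + 12635 + 9833 + 12986 = 46904

46904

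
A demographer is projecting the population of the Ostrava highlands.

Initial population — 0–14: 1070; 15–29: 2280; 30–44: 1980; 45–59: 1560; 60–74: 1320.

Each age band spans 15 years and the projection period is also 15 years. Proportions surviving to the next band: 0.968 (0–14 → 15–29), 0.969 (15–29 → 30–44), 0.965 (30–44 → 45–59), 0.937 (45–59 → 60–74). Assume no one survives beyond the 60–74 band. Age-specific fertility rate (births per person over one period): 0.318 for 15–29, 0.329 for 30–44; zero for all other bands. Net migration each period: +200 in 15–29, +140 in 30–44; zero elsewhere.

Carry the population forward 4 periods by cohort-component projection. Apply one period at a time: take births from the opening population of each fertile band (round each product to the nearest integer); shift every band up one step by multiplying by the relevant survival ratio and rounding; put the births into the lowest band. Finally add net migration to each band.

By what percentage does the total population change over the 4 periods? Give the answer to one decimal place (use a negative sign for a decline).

Let band 1 be 0–14 through band 5 = 60–74.
Period 1.
Births: 2280 × 0.318 = 725  |  1980 × 0.329 = 651 → total 1376
Band 2: 1070 × 0.968 = 1036
Band 3: 2280 × 0.969 = 2209
Band 4: 1980 × 0.965 = 1911
Band 5: 1560 × 0.937 = 1462
Net migration: Band 2 + 200 → 1236; Band 3 + 140 → 2349
End of period: [1376, 1236, 2349, 1911, 1462]
Period 2.
Births: 1236 × 0.318 = 393  |  2349 × 0.329 = 773 → total 1166
Band 2: 1376 × 0.968 = 1332
Band 3: 1236 × 0.969 = 1198
Band 4: 2349 × 0.965 = 2267
Band 5: 1911 × 0.937 = 1791
Net migration: Band 2 + 200 → 1532; Band 3 + 140 → 1338
End of period: [1166, 1532, 1338, 2267, 1791]
Period 3.
Births: 1532 × 0.318 = 487  |  1338 × 0.329 = 440 → total 927
Band 2: 1166 × 0.968 = 1129
Band 3: 1532 × 0.969 = 1485
Band 4: 1338 × 0.965 = 1291
Band 5: 2267 × 0.937 = 2124
Net migration: Band 2 + 200 → 1329; Band 3 + 140 → 1625
End of period: [927, 1329, 1625, 1291, 2124]
Period 4.
Births: 1329 × 0.318 = 423  |  1625 × 0.329 = 535 → total 958
Band 2: 927 × 0.968 = 897
Band 3: 1329 × 0.969 = 1288
Band 4: 1625 × 0.965 = 1568
Band 5: 1291 × 0.937 = 1210
Net migration: Band 2 + 200 → 1097; Band 3 + 140 → 1428
End of period: [958, 1097, 1428, 1568, 1210]
Total: 8210 → 6261; change = -1949; percentage change = -23.7%

-23.7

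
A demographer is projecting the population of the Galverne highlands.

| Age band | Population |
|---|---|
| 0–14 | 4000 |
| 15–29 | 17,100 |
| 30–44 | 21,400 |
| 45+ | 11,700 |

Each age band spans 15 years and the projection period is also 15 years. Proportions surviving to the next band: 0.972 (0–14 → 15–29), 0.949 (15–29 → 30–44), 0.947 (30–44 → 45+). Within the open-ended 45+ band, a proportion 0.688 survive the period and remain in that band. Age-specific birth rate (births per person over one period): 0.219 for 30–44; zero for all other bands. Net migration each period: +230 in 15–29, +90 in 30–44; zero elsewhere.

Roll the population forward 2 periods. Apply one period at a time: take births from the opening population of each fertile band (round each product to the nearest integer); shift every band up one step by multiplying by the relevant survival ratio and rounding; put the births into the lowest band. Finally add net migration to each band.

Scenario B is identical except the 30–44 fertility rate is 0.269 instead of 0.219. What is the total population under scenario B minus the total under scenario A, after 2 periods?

Period 1.
Births: 21400 × 0.219 = 4687
15–29: 4000 × 0.972 = 3888
30–44: 17100 × 0.949 = 16228
45+: 21400 × 0.947 + 11700 × 0.688 = 20266 + 8050 = 28316
Net migration: 15–29 + 230 → 4118; 30–44 + 90 → 16318
Population now: 0–14=4687, 15–29=4118, 30–44=16318, 45+=28316
Period 2.
Births: 16318 × 0.219 = 3574
15–29: 4687 × 0.972 = 4556
30–44: 4118 × 0.949 = 3908
45+: 16318 × 0.947 + 28316 × 0.688 = 15453 + 19481 = 34934
Net migration: 15–29 + 230 → 4786; 30–44 + 90 → 3998
Population now: 0–14=3574, 15–29=4786, 30–44=3998, 45+=34934
Scenario A total after 2 periods: 47292
Scenario B projection —
Period 1.
Births: 21400 × 0.269 = 5757
15–29: 4000 × 0.972 = 3888
30–44: 17100 × 0.949 = 16228
45+: 21400 × 0.947 + 11700 × 0.688 = 20266 + 8050 = 28316
Net migration: 15–29 + 230 → 4118; 30–44 + 90 → 16318
Population now: 0–14=5757, 15–29=4118, 30–44=16318, 45+=28316
Period 2.
Births: 16318 × 0.269 = 4390
15–29: 5757 × 0.972 = 5596
30–44: 4118 × 0.949 = 3908
45+: 16318 × 0.947 + 28316 × 0.688 = 15453 + 19481 = 34934
Net migration: 15–29 + 230 → 5826; 30–44 + 90 → 3998
Population now: 0–14=4390, 15–29=5826, 30–44=3998, 45+=34934
Scenario B total after 2 periods: 49148
Difference B − A = 49148 − 47292 = 1856

1856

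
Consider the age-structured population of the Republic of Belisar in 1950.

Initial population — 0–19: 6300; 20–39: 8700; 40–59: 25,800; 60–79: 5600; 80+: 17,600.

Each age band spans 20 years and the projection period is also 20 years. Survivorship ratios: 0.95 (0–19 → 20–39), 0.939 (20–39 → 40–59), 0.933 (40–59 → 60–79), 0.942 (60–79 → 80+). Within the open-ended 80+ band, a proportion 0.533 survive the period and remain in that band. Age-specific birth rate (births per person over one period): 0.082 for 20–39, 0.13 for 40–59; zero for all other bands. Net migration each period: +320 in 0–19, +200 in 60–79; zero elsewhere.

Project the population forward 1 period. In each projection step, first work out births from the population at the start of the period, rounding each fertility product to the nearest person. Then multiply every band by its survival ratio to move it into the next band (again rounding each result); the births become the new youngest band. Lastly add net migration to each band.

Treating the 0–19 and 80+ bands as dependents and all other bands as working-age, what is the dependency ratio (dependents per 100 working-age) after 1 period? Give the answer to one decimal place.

49.6

Numbering the bands 1..5 from youngest to oldest:
Period 1.
Births: 8700 × 0.082 = 713, 25800 × 0.13 = 3354 → 4067
Band 2: 6300 × 0.95 = 5985
Band 3: 8700 × 0.939 = 8169
Band 4: 25800 × 0.933 = 24071
Band 5: 5600 × 0.942 + 17600 × 0.533 = 5275 + 9381 = 14656
Net migration: Band 1 + 320 → 4387; Band 4 + 200 → 24271
End of period: [4387, 5985, 8169, 24271, 14656]
Dependents (band 0–19 + band 80+) = 4387 + 14656 = 19043; working-age = 38425; ratio = 19043/38425 × 100 = 49.6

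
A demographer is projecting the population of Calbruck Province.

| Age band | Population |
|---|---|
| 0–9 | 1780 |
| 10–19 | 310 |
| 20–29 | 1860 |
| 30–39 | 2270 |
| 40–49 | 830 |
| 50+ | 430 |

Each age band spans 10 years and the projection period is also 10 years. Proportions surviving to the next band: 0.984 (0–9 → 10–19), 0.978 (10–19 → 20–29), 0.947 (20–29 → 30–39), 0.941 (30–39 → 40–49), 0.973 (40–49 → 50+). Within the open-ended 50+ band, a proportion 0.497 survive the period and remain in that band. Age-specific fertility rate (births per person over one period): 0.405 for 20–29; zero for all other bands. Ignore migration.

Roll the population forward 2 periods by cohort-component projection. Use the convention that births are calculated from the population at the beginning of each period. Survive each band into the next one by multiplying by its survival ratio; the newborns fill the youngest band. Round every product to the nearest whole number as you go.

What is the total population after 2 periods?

7107

— Period 1 —
Births: 1860 × 0.405 = 753
10–19: 1780 × 0.984 = 1752
20–29: 310 × 0.978 = 303
30–39: 1860 × 0.947 = 1761
40–49: 2270 × 0.941 = 2136
50+: 830 × 0.973 + 430 × 0.497 = 808 + 214 = 1022
→ [753, 1752, 303, 1761, 2136, 1022]
— Period 2 —
Births: 303 × 0.405 = 123
10–19: 753 × 0.984 = 741
20–29: 1752 × 0.978 = 1713
30–39: 303 × 0.947 = 287
40–49: 1761 × 0.941 = 1657
50+: 2136 × 0.973 + 1022 × 0.497 = 2078 + 508 = 2586
→ [123, 741, 1713, 287, 1657, 2586]
Total after period 2: 123 + 741 + 1713 + 287 + 1657 + 2586 = 7107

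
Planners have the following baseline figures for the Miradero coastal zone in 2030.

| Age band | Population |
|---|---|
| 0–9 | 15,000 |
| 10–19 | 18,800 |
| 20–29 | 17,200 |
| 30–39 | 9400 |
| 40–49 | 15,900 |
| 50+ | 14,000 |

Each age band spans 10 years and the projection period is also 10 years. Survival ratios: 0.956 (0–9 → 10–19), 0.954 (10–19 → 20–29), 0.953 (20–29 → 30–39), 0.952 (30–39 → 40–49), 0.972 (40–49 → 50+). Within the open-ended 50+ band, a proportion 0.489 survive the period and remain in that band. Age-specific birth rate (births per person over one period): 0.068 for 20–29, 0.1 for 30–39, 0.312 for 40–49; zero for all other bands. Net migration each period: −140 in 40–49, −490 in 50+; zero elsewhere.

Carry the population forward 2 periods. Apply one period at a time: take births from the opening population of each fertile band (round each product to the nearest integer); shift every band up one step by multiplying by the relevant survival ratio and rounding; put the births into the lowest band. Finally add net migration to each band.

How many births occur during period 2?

5607

Period 1:
Births: 17200 × 0.068 = 1170, 9400 × 0.1 = 940, 15900 × 0.312 = 4961 → total 7071
10–19: 15000 × 0.956 = 14340
20–29: 18800 × 0.954 = 17935
30–39: 17200 × 0.953 = 16392
40–49: 9400 × 0.952 = 8949
50+: 15900 × 0.972 + 14000 × 0.489 = 15455 + 6846 = 22301
Net migration: 40–49 − 140 → 8809; 50+ − 490 → 21811
→ [7071, 14340, 17935, 16392, 8809, 21811]
Period 2:
Births: 17935 × 0.068 = 1220, 16392 × 0.1 = 1639, 8809 × 0.312 = 2748 → total 5607
10–19: 7071 × 0.956 = 6760
20–29: 14340 × 0.954 = 13680
30–39: 17935 × 0.953 = 17092
40–49: 16392 × 0.952 = 15605
50+: 8809 × 0.972 + 21811 × 0.489 = 8562 + 10666 = 19228
Net migration: 40–49 − 140 → 15465; 50+ − 490 → 18738
→ [5607, 6760, 13680, 17092, 15465, 18738]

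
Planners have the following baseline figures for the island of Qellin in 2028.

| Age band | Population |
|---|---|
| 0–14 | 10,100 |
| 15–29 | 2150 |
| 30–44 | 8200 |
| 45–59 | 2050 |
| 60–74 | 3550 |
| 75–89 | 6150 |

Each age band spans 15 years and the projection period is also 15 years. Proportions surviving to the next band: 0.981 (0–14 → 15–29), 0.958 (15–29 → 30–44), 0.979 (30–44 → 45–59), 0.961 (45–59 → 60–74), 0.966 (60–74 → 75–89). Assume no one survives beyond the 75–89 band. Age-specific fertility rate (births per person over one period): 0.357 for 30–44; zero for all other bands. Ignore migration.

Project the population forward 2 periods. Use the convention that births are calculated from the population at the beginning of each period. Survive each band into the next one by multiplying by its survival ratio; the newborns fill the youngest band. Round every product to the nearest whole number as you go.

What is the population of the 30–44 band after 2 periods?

Period 1.
Births: 8200 × 0.357 = 2927
15–29: 10100 × 0.981 = 9908
30–44: 2150 × 0.958 = 2060
45–59: 8200 × 0.979 = 8028
60–74: 2050 × 0.961 = 1970
75–89: 3550 × 0.966 = 3429
End of period: [2927, 9908, 2060, 8028, 1970, 3429]
Period 2.
Births: 2060 × 0.357 = 735
15–29: 2927 × 0.981 = 2871
30–44: 9908 × 0.958 = 9492
45–59: 2060 × 0.979 = 2017
60–74: 8028 × 0.961 = 7715
75–89: 1970 × 0.966 = 1903
End of period: [735, 2871, 9492, 2017, 7715, 1903]

9492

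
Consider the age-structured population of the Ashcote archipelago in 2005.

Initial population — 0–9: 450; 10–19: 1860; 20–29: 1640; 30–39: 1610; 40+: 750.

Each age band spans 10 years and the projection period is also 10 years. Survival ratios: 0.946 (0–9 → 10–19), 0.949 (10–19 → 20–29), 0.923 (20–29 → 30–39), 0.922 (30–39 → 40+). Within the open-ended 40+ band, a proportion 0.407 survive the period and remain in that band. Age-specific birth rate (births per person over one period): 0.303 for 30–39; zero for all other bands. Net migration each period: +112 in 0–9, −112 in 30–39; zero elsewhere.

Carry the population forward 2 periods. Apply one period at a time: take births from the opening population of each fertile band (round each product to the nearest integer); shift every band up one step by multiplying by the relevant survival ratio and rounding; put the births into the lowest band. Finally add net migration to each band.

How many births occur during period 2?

425

Period 1.
Births: 1610 × 0.303 = 488
10–19: 450 × 0.946 = 426
20–29: 1860 × 0.949 = 1765
30–39: 1640 × 0.923 = 1514
40+: 1610 × 0.922 + 750 × 0.407 = 1484 + 305 = 1789
Net migration: 0–9 + 112 → 600; 30–39 − 112 → 1402
Population now: 0–9=600, 10–19=426, 20–29=1765, 30–39=1402, 40+=1789
Period 2.
Births: 1402 × 0.303 = 425
10–19: 600 × 0.946 = 568
20–29: 426 × 0.949 = 404
30–39: 1765 × 0.923 = 1629
40+: 1402 × 0.922 + 1789 × 0.407 = 1293 + 728 = 2021
Net migration: 0–9 + 112 → 537; 30–39 − 112 → 1517
Population now: 0–9=537, 10–19=568, 20–29=404, 30–39=1517, 40+=2021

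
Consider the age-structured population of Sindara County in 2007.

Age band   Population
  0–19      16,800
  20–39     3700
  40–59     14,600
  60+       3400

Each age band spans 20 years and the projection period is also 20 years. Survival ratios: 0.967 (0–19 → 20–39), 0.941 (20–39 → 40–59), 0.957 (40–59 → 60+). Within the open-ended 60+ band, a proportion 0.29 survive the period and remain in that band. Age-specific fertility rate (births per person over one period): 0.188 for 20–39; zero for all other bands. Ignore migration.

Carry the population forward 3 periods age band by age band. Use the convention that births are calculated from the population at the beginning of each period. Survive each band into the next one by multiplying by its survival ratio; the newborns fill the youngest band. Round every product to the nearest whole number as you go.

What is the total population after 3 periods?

20567

Let group 1 be 0–19 through group 4 = 60+.
After projecting period 1:
Births: 3700 × 0.188 = 696
Group 2: 16800 × 0.967 = 16246
Group 3: 3700 × 0.941 = 3482
Group 4: 14600 × 0.957 + 3400 × 0.29 = 13972 + 986 = 14958
Giving 696 / 16246 / 3482 / 14958.
After projecting period 2:
Births: 16246 × 0.188 = 3054
Group 2: 696 × 0.967 = 673
Group 3: 16246 × 0.941 = 15287
Group 4: 3482 × 0.957 + 14958 × 0.29 = 3332 + 4338 = 7670
Giving 3054 / 673 / 15287 / 7670.
After projecting period 3:
Births: 673 × 0.188 = 127
Group 2: 3054 × 0.967 = 2953
Group 3: 673 × 0.941 = 633
Group 4: 15287 × 0.957 + 7670 × 0.29 = 14630 + 2224 = 16854
Giving 127 / 2953 / 633 / 16854.
Total after period 3: 127 + 2953 + 633 + 16854 = 20567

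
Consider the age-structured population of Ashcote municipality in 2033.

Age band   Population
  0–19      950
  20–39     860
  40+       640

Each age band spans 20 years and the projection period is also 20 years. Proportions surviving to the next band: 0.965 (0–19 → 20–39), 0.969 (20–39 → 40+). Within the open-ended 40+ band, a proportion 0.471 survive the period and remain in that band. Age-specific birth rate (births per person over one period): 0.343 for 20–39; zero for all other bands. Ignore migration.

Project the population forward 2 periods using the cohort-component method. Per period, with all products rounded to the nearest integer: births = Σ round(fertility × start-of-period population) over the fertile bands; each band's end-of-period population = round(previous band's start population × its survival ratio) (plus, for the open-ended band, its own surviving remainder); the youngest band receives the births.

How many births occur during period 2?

— Period 1 —
Births: 860 * 0.343 = 295
20–39: 950 * 0.965 = 917
40+: 860 * 0.969 + 640 * 0.471 = 833 + 301 = 1134
Giving 295 / 917 / 1134.
— Period 2 —
Births: 917 * 0.343 = 315
20–39: 295 * 0.965 = 285
40+: 917 * 0.969 + 1134 * 0.471 = 889 + 534 = 1423
Giving 315 / 285 / 1423.

315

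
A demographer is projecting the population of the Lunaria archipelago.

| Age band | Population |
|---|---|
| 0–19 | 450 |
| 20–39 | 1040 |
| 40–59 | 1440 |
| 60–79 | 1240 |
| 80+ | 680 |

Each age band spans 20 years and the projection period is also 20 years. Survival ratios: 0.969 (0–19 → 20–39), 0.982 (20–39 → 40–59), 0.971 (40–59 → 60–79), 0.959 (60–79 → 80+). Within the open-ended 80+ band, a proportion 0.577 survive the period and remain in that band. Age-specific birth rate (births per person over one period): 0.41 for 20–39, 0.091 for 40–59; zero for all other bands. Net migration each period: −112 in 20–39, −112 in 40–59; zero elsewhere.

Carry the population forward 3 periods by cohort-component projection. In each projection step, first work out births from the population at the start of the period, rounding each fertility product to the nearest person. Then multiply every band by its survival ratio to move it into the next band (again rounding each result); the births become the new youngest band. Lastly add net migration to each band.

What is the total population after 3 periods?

2946

Period 1.
Births: 1040 × 0.41 = 426, 1440 × 0.091 = 131 → total 557
20–39: 450 × 0.969 = 436
40–59: 1040 × 0.982 = 1021
60–79: 1440 × 0.971 = 1398
80+: 1240 × 0.959 + 680 × 0.577 = 1189 + 392 = 1581
Net migration: 20–39 − 112 → 324; 40–59 − 112 → 909
End of period: [557, 324, 909, 1398, 1581]
Period 2.
Births: 324 × 0.41 = 133, 909 × 0.091 = 83 → total 216
20–39: 557 × 0.969 = 540
40–59: 324 × 0.982 = 318
60–79: 909 × 0.971 = 883
80+: 1398 × 0.959 + 1581 × 0.577 = 1341 + 912 = 2253
Net migration: 20–39 − 112 → 428; 40–59 − 112 → 206
End of period: [216, 428, 206, 883, 2253]
Period 3.
Births: 428 × 0.41 = 175, 206 × 0.091 = 19 → total 194
20–39: 216 × 0.969 = 209
40–59: 428 × 0.982 = 420
60–79: 206 × 0.971 = 200
80+: 883 × 0.959 + 2253 × 0.577 = 847 + 1300 = 2147
Net migration: 20–39 − 112 → 97; 40–59 − 112 → 308
End of period: [194, 97, 308, 200, 2147]
Total after period 3: 194 + 97 + 308 + 200 + 2147 = 2946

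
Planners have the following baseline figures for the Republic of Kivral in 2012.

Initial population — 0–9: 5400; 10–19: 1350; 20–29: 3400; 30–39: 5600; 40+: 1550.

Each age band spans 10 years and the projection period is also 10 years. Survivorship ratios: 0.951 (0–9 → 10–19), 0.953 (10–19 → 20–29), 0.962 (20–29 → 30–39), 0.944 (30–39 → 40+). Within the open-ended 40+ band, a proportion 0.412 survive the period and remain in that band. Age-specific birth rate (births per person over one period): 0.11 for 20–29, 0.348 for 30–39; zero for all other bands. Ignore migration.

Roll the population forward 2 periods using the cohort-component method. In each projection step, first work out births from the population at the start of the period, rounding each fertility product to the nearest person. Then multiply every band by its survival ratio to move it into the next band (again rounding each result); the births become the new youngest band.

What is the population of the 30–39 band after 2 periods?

— Period 1 —
Births: 3400 × 0.11 = 374  |  5600 × 0.348 = 1949 → 2323
10–19: 5400 × 0.951 = 5135
20–29: 1350 × 0.953 = 1287
30–39: 3400 × 0.962 = 3271
40+: 5600 × 0.944 + 1550 × 0.412 = 5286 + 639 = 5925
→ [2323, 5135, 1287, 3271, 5925]
— Period 2 —
Births: 1287 × 0.11 = 142  |  3271 × 0.348 = 1138 → 1280
10–19: 2323 × 0.951 = 2209
20–29: 5135 × 0.953 = 4894
30–39: 1287 × 0.962 = 1238
40+: 3271 × 0.944 + 5925 × 0.412 = 3088 + 2441 = 5529
→ [1280, 2209, 4894, 1238, 5529]

1238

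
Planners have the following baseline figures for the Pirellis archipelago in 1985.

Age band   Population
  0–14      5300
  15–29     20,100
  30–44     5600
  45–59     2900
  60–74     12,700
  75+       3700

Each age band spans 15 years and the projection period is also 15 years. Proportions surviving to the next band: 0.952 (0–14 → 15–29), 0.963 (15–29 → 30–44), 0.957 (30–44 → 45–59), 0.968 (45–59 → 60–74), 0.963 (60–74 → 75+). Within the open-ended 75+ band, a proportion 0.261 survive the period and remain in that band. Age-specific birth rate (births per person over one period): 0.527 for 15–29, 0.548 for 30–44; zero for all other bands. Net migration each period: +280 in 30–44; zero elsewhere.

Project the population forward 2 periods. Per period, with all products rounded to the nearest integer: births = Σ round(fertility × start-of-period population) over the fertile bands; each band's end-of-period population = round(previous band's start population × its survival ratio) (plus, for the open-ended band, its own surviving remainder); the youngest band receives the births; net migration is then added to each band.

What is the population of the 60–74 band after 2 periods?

Period 1.
Births: 20100 × 0.527 = 10593, 5600 × 0.548 = 3069 — total 13662
15–29: 5300 × 0.952 = 5046
30–44: 20100 × 0.963 = 19356
45–59: 5600 × 0.957 = 5359
60–74: 2900 × 0.968 = 2807
75+: 12700 × 0.963 + 3700 × 0.261 = 12230 + 966 = 13196
Net migration: 30–44 + 280 → 19636
End of period: [13662, 5046, 19636, 5359, 2807, 13196]
Period 2.
Births: 5046 × 0.527 = 2659, 19636 × 0.548 = 10761 — total 13420
15–29: 13662 × 0.952 = 13006
30–44: 5046 × 0.963 = 4859
45–59: 19636 × 0.957 = 18792
60–74: 5359 × 0.968 = 5188
75+: 2807 × 0.963 + 13196 × 0.261 = 2703 + 3444 = 6147
Net migration: 30–44 + 280 → 5139
End of period: [13420, 13006, 5139, 18792, 5188, 6147]

5188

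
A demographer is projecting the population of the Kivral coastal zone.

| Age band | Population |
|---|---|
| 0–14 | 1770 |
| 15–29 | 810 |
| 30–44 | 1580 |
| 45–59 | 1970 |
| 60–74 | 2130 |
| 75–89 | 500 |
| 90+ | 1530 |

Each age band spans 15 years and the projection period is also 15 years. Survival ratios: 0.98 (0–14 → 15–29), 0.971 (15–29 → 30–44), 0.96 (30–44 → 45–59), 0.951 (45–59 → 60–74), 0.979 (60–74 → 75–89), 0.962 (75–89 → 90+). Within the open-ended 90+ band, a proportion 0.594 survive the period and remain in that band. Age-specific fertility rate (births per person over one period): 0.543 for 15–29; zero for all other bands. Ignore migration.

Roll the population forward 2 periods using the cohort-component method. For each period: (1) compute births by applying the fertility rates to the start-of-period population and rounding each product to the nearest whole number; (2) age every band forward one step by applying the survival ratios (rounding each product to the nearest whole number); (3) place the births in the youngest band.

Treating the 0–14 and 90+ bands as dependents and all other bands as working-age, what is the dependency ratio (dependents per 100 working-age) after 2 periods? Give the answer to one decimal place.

— Period 1 —
Births: 810 × 0.543 = 440
15–29: 1770 × 0.98 = 1735
30–44: 810 × 0.971 = 787
45–59: 1580 × 0.96 = 1517
60–74: 1970 × 0.951 = 1873
75–89: 2130 × 0.979 = 2085
90+: 500 × 0.962 + 1530 × 0.594 = 481 + 909 = 1390
End of period: [440, 1735, 787, 1517, 1873, 2085, 1390]
— Period 2 —
Births: 1735 × 0.543 = 942
15–29: 440 × 0.98 = 431
30–44: 1735 × 0.971 = 1685
45–59: 787 × 0.96 = 756
60–74: 1517 × 0.951 = 1443
75–89: 1873 × 0.979 = 1834
90+: 2085 × 0.962 + 1390 × 0.594 = 2006 + 826 = 2832
End of period: [942, 431, 1685, 756, 1443, 1834, 2832]
Dependents (band 0–14 + band 90+) = 942 + 2832 = 3774; working-age = 6149; ratio = 3774/6149 × 100 = 61.4

61.4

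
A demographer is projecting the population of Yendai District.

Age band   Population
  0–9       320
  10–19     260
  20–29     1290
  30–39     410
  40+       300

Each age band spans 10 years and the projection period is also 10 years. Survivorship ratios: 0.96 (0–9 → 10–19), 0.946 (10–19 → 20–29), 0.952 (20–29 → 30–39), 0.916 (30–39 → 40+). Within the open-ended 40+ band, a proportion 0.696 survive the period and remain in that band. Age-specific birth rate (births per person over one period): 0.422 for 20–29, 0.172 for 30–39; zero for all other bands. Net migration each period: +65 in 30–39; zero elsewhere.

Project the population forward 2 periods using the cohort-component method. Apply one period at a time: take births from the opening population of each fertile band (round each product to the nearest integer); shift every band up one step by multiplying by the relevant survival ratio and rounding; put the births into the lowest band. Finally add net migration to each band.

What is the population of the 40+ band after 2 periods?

— Period 1 —
Births: 1290 × 0.422 = 544, 410 × 0.172 = 71 → 615
10–19: 320 × 0.96 = 307
20–29: 260 × 0.946 = 246
30–39: 1290 × 0.952 = 1228
40+: 410 × 0.916 + 300 × 0.696 = 376 + 209 = 585
Net migration: 30–39 + 65 → 1293
Giving 615 / 307 / 246 / 1293 / 585.
— Period 2 —
Births: 246 × 0.422 = 104, 1293 × 0.172 = 222 → 326
10–19: 615 × 0.96 = 590
20–29: 307 × 0.946 = 290
30–39: 246 × 0.952 = 234
40+: 1293 × 0.916 + 585 × 0.696 = 1184 + 407 = 1591
Net migration: 30–39 + 65 → 299
Giving 326 / 590 / 290 / 299 / 1591.

1591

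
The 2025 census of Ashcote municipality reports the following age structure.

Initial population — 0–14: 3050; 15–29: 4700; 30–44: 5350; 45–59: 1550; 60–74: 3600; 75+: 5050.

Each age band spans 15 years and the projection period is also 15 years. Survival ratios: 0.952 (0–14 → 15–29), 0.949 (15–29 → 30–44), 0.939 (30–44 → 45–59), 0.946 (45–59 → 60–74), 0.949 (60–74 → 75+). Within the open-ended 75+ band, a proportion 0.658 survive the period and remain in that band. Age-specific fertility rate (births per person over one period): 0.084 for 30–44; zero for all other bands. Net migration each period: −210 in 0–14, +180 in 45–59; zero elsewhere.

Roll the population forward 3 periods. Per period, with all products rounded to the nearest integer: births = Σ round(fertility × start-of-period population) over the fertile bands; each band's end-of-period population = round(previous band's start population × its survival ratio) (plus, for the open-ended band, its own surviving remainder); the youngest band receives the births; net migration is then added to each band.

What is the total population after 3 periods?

— Period 1 —
Births: 5350 * 0.084 = 449
15–29: 3050 * 0.952 = 2904
30–44: 4700 * 0.949 = 4460
45–59: 5350 * 0.939 = 5024
60–74: 1550 * 0.946 = 1466
75+: 3600 * 0.949 + 5050 * 0.658 = 3416 + 3323 = 6739
Net migration: 0–14 − 210 → 239; 45–59 + 180 → 5204
End of period: [239, 2904, 4460, 5204, 1466, 6739]
— Period 2 —
Births: 4460 * 0.084 = 375
15–29: 239 * 0.952 = 228
30–44: 2904 * 0.949 = 2756
45–59: 4460 * 0.939 = 4188
60–74: 5204 * 0.946 = 4923
75+: 1466 * 0.949 + 6739 * 0.658 = 1391 + 4434 = 5825
Net migration: 0–14 − 210 → 165; 45–59 + 180 → 4368
End of period: [165, 228, 2756, 4368, 4923, 5825]
— Period 3 —
Births: 2756 * 0.084 = 232
15–29: 165 * 0.952 = 157
30–44: 228 * 0.949 = 216
45–59: 2756 * 0.939 = 2588
60–74: 4368 * 0.946 = 4132
75+: 4923 * 0.949 + 5825 * 0.658 = 4672 + 3833 = 8505
Net migration: 0–14 − 210 → 22; 45–59 + 180 → 2768
End of period: [22, 157, 216, 2768, 4132, 8505]
Total after period 3: 22 + 157 + 216 + 2768 + 4132 + 8505 = 15800

15800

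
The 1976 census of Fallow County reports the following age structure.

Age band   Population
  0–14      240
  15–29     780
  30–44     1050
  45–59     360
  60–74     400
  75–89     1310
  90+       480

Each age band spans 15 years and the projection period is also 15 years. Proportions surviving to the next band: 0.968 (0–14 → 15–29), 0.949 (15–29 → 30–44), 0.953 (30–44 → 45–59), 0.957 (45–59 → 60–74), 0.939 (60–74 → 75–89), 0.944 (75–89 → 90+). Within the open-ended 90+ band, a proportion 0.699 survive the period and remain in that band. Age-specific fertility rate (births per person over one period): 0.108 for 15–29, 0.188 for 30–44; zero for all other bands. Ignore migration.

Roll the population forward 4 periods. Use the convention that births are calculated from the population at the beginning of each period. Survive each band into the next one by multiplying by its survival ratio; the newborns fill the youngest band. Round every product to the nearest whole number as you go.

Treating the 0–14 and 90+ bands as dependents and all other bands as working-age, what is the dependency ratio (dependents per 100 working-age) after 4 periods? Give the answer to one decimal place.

141.6

After projecting period 1:
Births: 780 * 0.108 = 84  |  1050 * 0.188 = 197 → 281
15–29: 240 * 0.968 = 232
30–44: 780 * 0.949 = 740
45–59: 1050 * 0.953 = 1001
60–74: 360 * 0.957 = 345
75–89: 400 * 0.939 = 376
90+: 1310 * 0.944 + 480 * 0.699 = 1237 + 336 = 1573
→ [281, 232, 740, 1001, 345, 376, 1573]
After projecting period 2:
Births: 232 * 0.108 = 25  |  740 * 0.188 = 139 → 164
15–29: 281 * 0.968 = 272
30–44: 232 * 0.949 = 220
45–59: 740 * 0.953 = 705
60–74: 1001 * 0.957 = 958
75–89: 345 * 0.939 = 324
90+: 376 * 0.944 + 1573 * 0.699 = 355 + 1100 = 1455
→ [164, 272, 220, 705, 958, 324, 1455]
After projecting period 3:
Births: 272 * 0.108 = 29  |  220 * 0.188 = 41 → 70
15–29: 164 * 0.968 = 159
30–44: 272 * 0.949 = 258
45–59: 220 * 0.953 = 210
60–74: 705 * 0.957 = 675
75–89: 958 * 0.939 = 900
90+: 324 * 0.944 + 1455 * 0.699 = 306 + 1017 = 1323
→ [70, 159, 258, 210, 675, 900, 1323]
After projecting period 4:
Births: 159 * 0.108 = 17  |  258 * 0.188 = 49 → 66
15–29: 70 * 0.968 = 68
30–44: 159 * 0.949 = 151
45–59: 258 * 0.953 = 246
60–74: 210 * 0.957 = 201
75–89: 675 * 0.939 = 634
90+: 900 * 0.944 + 1323 * 0.699 = 850 + 925 = 1775
→ [66, 68, 151, 246, 201, 634, 1775]
Dependents (band 0–14 + band 90+) = 66 + 1775 = 1841; working-age = 1300; ratio = 1841/1300 × 100 = 141.6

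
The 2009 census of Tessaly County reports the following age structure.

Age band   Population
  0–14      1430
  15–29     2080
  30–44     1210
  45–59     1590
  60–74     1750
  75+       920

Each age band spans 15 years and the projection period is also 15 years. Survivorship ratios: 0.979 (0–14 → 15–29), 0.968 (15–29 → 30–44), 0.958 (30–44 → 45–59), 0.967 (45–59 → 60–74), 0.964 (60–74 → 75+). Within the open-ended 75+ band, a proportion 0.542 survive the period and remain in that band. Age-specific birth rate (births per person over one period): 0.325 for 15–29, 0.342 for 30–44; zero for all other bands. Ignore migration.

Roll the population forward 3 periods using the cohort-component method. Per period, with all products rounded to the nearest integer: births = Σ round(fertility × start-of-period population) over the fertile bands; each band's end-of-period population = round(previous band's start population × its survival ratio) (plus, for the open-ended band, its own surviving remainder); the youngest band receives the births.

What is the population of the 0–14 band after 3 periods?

810

Period 1.
Births: 2080 × 0.325 = 676  |  1210 × 0.342 = 414 ⇒ total 1090
15–29: 1430 × 0.979 = 1400
30–44: 2080 × 0.968 = 2013
45–59: 1210 × 0.958 = 1159
60–74: 1590 × 0.967 = 1538
75+: 1750 × 0.964 + 920 × 0.542 = 1687 + 499 = 2186
Population now: 0–14=1090, 15–29=1400, 30–44=2013, 45–59=1159, 60–74=1538, 75+=2186
Period 2.
Births: 1400 × 0.325 = 455  |  2013 × 0.342 = 688 ⇒ total 1143
15–29: 1090 × 0.979 = 1067
30–44: 1400 × 0.968 = 1355
45–59: 2013 × 0.958 = 1928
60–74: 1159 × 0.967 = 1121
75+: 1538 × 0.964 + 2186 × 0.542 = 1483 + 1185 = 2668
Population now: 0–14=1143, 15–29=1067, 30–44=1355, 45–59=1928, 60–74=1121, 75+=2668
Period 3.
Births: 1067 × 0.325 = 347  |  1355 × 0.342 = 463 ⇒ total 810
15–29: 1143 × 0.979 = 1119
30–44: 1067 × 0.968 = 1033
45–59: 1355 × 0.958 = 1298
60–74: 1928 × 0.967 = 1864
75+: 1121 × 0.964 + 2668 × 0.542 = 1081 + 1446 = 2527
Population now: 0–14=810, 15–29=1119, 30–44=1033, 45–59=1298, 60–74=1864, 75+=2527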